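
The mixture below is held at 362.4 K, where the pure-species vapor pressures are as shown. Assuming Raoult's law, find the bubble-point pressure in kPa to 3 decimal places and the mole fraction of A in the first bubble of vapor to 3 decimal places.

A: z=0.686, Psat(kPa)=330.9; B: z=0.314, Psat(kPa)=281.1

At the bubble point ψ → 0, so ΣzᵢKᵢ = 1 with Kᵢ = Pᵢˢᵃᵗ/P ⇒ P = ΣzᵢPᵢˢᵃᵗ.
P = 0.686·330.9 + 0.314·281.1 = 315.263 kPa
yᵢ = zᵢPᵢˢᵃᵗ/P ⇒ y_A = 0.686·330.9/315.263 = 0.720

Pbub = 315.263 kPa, y_A = 0.720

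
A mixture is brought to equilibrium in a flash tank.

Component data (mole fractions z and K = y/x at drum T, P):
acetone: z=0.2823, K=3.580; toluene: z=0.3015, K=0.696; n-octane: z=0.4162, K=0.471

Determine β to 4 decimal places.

Rachford–Rice: g(β) = Σ zᵢ(Kᵢ−1)/(1+β(Kᵢ−1)) = 0.
Feasibility: ΣzᵢKᵢ = 1.4165, Σzᵢ/Kᵢ = 1.3957 — both > 1, two phases present.
Newton iteration, β⁰ = 0.5:
  β = 0.5000: g = -0.08938, g' = -0.6124 → β = 0.3540
  β = 0.3540: g = 0.00703, g' = -0.7246 → β = 0.3637
  β = 0.3637: g = 0.00005, g' = -0.7139 → β = 0.3638
Converged at β = 0.3638.

β = 0.3638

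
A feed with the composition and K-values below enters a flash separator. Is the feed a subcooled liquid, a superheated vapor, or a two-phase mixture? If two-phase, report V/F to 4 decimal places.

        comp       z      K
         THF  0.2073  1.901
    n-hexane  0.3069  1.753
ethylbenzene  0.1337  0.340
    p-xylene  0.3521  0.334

ΣzᵢKᵢ = 1.0951; Σzᵢ/Kᵢ = 1.7315.
Both exceed 1, so a two-phase solution exists.
Rachford–Rice: g(ψ) = Σ zᵢ(Kᵢ−1)/(1+ψ(Kᵢ−1)) = 0.
Iterate (Newton) starting at ψ = 0.5:
  ψ = 0.5000: g = -0.18662, g' = -0.6526 → ψ = 0.2140
  ψ = 0.2140: g = -0.02064, g' = -0.5387 → ψ = 0.1757
  ψ = 0.1757: g = -0.00006, g' = -0.5360 → ψ = 0.1756
Converged at ψ = 0.1756.

two-phase, V/F = 0.1756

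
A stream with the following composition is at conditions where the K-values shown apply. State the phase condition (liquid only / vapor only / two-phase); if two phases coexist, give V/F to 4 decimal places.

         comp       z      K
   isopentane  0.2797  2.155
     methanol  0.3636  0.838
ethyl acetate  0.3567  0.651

two-phase, V/F = 0.4558

ΣzᵢKᵢ = 1.1397; Σzᵢ/Kᵢ = 1.1116.
Both exceed 1, so a two-phase solution exists.
Newton–Raphson from ψ = 0.52:
  ψ = 0.5200: g = -0.01458, g' = -0.2219 → ψ = 0.4543
  ψ = 0.4543: g = 0.00035, g' = -0.2330 → ψ = 0.4558
Converged at ψ = 0.4558.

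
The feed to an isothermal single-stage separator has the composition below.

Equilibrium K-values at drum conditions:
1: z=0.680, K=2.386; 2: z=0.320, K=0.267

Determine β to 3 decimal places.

Material balance + equilibrium reduce to Σ zᵢ(Kᵢ−1)/(1+β(Kᵢ−1)) = 0.
g(0) = ΣzᵢKᵢ − 1 = 0.708 and g(1) = 1 − Σzᵢ/Kᵢ = -0.483, so a root lies in (0, 1).
Binary case is linear: z₁(K₁−1)(1+β(K₂−1)) + z₂(K₂−1)(1+β(K₁−1)) = 0
⇒ β = [z₁(K₁−1)+z₂(K₂−1)] / [−(K₁−1)(K₂−1)] = 0.7079/1.0159 = 0.697

β = 0.697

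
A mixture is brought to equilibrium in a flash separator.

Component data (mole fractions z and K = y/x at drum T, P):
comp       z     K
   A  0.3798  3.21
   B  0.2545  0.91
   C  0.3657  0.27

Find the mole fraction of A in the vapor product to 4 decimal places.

Let ψ = V/F and solve Σ zᵢ(Kᵢ−1)/(1+ψ(Kᵢ−1)) = 0.
Check two-phase: ΣzᵢKᵢ = 1.5495 > 1 and Σzᵢ/Kᵢ = 1.7524 > 1, so g(0) = 0.5495 > 0 and g(1) = -0.7524 < 0.
Newton iteration, ψ⁰ = 0.5:
  ψ = 0.5000: g = -0.04565, g' = -0.9042 → ψ = 0.4495
  ψ = 0.4495: g = -0.00016, g' = -0.9008 → ψ = 0.4493
Converged at ψ = 0.4493.
Compositions from xᵢ = zᵢ/(1+ψ(Kᵢ−1)), yᵢ = Kᵢxᵢ:
  A: x = 0.1906, y = 0.6117
  B: x = 0.2652, y = 0.2414
  C: x = 0.5442, y = 0.1469

y_A = 0.6117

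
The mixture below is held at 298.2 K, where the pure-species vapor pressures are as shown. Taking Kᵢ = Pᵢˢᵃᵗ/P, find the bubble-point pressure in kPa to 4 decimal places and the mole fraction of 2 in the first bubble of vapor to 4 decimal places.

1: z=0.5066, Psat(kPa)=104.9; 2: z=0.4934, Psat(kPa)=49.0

At the bubble point ψ → 0, so ΣzᵢKᵢ = 1 with Kᵢ = Pᵢˢᵃᵗ/P ⇒ P = ΣzᵢPᵢˢᵃᵗ.
P = 0.5066·104.9 + 0.4934·49.0 = 77.3189 kPa
yᵢ = zᵢPᵢˢᵃᵗ/P ⇒ y_2 = 0.4934·49.0/77.3189 = 0.3127

Pbub = 77.3189 kPa, y_2 = 0.3127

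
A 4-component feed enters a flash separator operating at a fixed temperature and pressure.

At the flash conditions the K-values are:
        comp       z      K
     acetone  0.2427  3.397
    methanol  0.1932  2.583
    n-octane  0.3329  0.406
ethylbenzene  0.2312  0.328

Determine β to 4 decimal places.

β = 0.4132

Newton iteration, β⁰ = 0.5:
  β = 0.5000: g = -0.07994, g' = -0.9138 → β = 0.4125
  β = 0.4125: g = 0.00065, g' = -0.9357 → β = 0.4132
Converged at β = 0.4132.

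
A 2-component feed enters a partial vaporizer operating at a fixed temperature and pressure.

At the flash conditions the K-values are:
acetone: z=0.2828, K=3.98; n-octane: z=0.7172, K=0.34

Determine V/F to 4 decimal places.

Rachford–Rice: g(V/F) = Σ zᵢ(Kᵢ−1)/(1+V/F(Kᵢ−1)) = 0.
Check two-phase: ΣzᵢKᵢ = 1.3694 > 1 and Σzᵢ/Kᵢ = 2.1805 > 1, so g(0) = 0.3694 > 0 and g(1) = -1.1805 < 0.
Binary case is linear: z₁(K₁−1)(1+V/F(K₂−1)) + z₂(K₂−1)(1+V/F(K₁−1)) = 0
⇒ V/F = [z₁(K₁−1)+z₂(K₂−1)] / [−(K₁−1)(K₂−1)] = 0.36939/1.96680 = 0.1878

V/F = 0.1878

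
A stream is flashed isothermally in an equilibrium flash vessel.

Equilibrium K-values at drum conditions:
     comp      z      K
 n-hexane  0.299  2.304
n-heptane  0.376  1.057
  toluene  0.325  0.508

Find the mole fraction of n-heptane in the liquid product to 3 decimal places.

Material balance + equilibrium reduce to Σ zᵢ(Kᵢ−1)/(1+ψ(Kᵢ−1)) = 0.
Feasibility: ΣzᵢKᵢ = 1.251, Σzᵢ/Kᵢ = 1.125 — both > 1, two phases present.
Iterate (Newton) starting at ψ = 0.5:
  ψ = 0.500: g = 0.0448, g' = -0.326 → ψ = 0.637
  ψ = 0.637: g = 0.0006, g' = -0.320 → ψ = 0.639
Converged at ψ = 0.639.
Compositions from xᵢ = zᵢ/(1+ψ(Kᵢ−1)), yᵢ = Kᵢxᵢ:
  n-hexane: x = 0.163, y = 0.376
  n-heptane: x = 0.363, y = 0.383
  toluene: x = 0.474, y = 0.241

x_n-heptane = 0.363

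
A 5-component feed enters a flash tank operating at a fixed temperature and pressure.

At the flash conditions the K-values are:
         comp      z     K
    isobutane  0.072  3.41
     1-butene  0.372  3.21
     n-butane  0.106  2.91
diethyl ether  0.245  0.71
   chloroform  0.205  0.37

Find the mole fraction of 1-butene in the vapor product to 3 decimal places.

y_1-butene = 0.396

Rachford–Rice: g(V/F) = Σ zᵢ(Kᵢ−1)/(1+V/F(Kᵢ−1)) = 0.
Check two-phase: ΣzᵢKᵢ = 1.998 > 1 and Σzᵢ/Kᵢ = 1.073 > 1, so g(0) = 0.998 > 0 and g(1) = -0.073 < 0.
Iterate (Newton) starting at V/F = 0.45:
  V/F = 0.450: g = 0.3424, g' = -0.851 → V/F = 0.853
  V/F = 0.853: g = 0.0455, g' = -0.735 → V/F = 0.914
  V/F = 0.914: g = -0.0013, g' = -0.782 → V/F = 0.913
Converged at V/F = 0.913.
Compositions from xᵢ = zᵢ/(1+V/F(Kᵢ−1)), yᵢ = Kᵢxᵢ:
  isobutane: x = 0.023, y = 0.077
  1-butene: x = 0.123, y = 0.396
  n-butane: x = 0.039, y = 0.112
  diethyl ether: x = 0.333, y = 0.237
  chloroform: x = 0.482, y = 0.178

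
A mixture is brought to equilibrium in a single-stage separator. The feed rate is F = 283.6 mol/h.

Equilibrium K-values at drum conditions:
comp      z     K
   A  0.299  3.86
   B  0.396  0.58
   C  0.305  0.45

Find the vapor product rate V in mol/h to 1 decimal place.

Material balance + equilibrium reduce to Σ zᵢ(Kᵢ−1)/(1+β(Kᵢ−1)) = 0.
Check two-phase: ΣzᵢKᵢ = 1.521 > 1 and Σzᵢ/Kᵢ = 1.438 > 1, so g(0) = 0.521 > 0 and g(1) = -0.438 < 0.
Newton iteration, β⁰ = 0.5:
  β = 0.500: g = -0.0900, g' = -0.702 → β = 0.372
  β = 0.372: g = 0.0065, g' = -0.818 → β = 0.380
Converged at β = 0.380.
Then V = β·F = 0.3798·283.6 = 107.7 mol/h and L = F − V = 175.9 mol/h.

V = 107.7 mol/h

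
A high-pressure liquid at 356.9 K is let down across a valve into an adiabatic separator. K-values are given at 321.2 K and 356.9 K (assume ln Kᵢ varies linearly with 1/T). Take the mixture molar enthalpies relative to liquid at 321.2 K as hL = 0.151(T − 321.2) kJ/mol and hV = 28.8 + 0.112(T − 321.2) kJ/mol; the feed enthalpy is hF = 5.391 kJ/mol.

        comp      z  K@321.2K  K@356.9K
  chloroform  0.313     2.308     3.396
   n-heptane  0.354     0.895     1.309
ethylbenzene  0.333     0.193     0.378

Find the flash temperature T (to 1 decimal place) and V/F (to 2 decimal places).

Adiabatic flash: solve Rachford–Rice at each trial T, then check hF = ψ·hV(T) + (1−ψ)·hL(T).
  T = 321.2 K: K = (2.308, 0.895, 0.193), RR gives ψ = 0.148, H_out = 4.265 kJ/mol
  T = 356.9 K: K = (3.396, 1.309, 0.378), RR gives ψ = 0.705, H_out = 24.705 kJ/mol
  T = 339.0 K: K = (2.827, 1.093, 0.275), RR gives ψ = 0.431, H_out = 14.804 kJ/mol
  T = 330.1 K: K = (2.561, 0.992, 0.231), RR gives ψ = 0.296, H_out = 9.761 kJ/mol
  T = 325.6 K: K = (2.432, 0.942, 0.211), RR gives ψ = 0.223, H_out = 7.059 kJ/mol
  T = 323.4 K: K = (2.369, 0.918, 0.202), RR gives ψ = 0.186, H_out = 5.684 kJ/mol
Linear interpolation between T = 321.2 (H_out = 4.265) and T = 323.4 (H_out = 5.684) on hF = 5.391 gives T ≈ 322.9 K, at which ψ = 0.18.

T = 322.9 K, V/F = 0.18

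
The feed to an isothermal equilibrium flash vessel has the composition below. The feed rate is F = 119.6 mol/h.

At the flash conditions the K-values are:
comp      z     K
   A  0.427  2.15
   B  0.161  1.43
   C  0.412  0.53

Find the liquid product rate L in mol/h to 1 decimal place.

L = 24.8 mol/h

Newton–Raphson from ψ = 0.5:
  ψ = 0.500: g = 0.1156, g' = -0.403 → ψ = 0.787
  ψ = 0.787: g = 0.0023, g' = -0.401 → ψ = 0.792
Converged at ψ = 0.792.
Then V = ψ·F = 0.7924·119.6 = 94.8 mol/h and L = F − V = 24.8 mol/h.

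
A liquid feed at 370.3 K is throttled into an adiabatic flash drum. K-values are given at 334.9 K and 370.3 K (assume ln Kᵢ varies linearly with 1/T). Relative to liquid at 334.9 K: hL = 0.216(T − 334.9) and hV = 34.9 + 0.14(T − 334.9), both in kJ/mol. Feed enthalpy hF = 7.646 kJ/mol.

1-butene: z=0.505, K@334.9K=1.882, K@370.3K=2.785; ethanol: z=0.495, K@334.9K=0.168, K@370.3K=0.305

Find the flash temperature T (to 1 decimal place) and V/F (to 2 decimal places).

Adiabatic flash: solve Rachford–Rice at each trial T, then check hF = ψ·hV(T) + (1−ψ)·hL(T).
  T = 334.9 K: K = (1.882, 0.168), RR gives ψ = 0.046, H_out = 1.597 kJ/mol
  T = 370.3 K: K = (2.785, 0.305), RR gives ψ = 0.449, H_out = 22.118 kJ/mol
  T = 352.6 K: K = (2.312, 0.230), RR gives ψ = 0.278, H_out = 13.164 kJ/mol
  T = 343.8 K: K = (2.093, 0.197), RR gives ψ = 0.176, H_out = 7.954 kJ/mol
  T = 339.4 K: K = (1.987, 0.182), RR gives ψ = 0.116, H_out = 4.990 kJ/mol
  T = 341.6 K: K = (2.040, 0.190), RR gives ψ = 0.147, H_out = 6.509 kJ/mol
Linear interpolation between T = 341.6 (H_out = 6.509) and T = 343.8 (H_out = 7.954) on hF = 7.646 gives T ≈ 343.3 K, at which ψ = 0.17.

T = 343.3 K, V/F = 0.17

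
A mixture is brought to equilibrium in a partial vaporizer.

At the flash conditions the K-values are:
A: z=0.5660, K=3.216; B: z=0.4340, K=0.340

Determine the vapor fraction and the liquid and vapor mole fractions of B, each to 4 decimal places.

ψ = 0.6617, x_B = 0.7705, y_B = 0.2620

Rachford–Rice: g(ψ) = Σ zᵢ(Kᵢ−1)/(1+ψ(Kᵢ−1)) = 0.
g(0) = ΣzᵢKᵢ − 1 = 0.9678 and g(1) = 1 − Σzᵢ/Kᵢ = -0.4525, so a root lies in (0, 1).
Newton iteration, ψ⁰ = 0.5:
  ψ = 0.5000: g = 0.16748, g' = -1.0466 → ψ = 0.6600
  ψ = 0.6600: g = 0.00180, g' = -1.0518 → ψ = 0.6617
Converged at ψ = 0.6617.
Compositions from xᵢ = zᵢ/(1+ψ(Kᵢ−1)), yᵢ = Kᵢxᵢ:
  A: x = 0.2295, y = 0.7380
  B: x = 0.7705, y = 0.2620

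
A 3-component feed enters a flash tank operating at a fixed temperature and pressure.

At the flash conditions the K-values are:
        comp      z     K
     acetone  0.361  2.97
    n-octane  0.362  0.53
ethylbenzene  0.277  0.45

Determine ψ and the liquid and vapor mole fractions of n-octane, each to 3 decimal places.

ψ = 0.390, x_n-octane = 0.443, y_n-octane = 0.235

Material balance + equilibrium reduce to Σ zᵢ(Kᵢ−1)/(1+ψ(Kᵢ−1)) = 0.
Check two-phase: ΣzᵢKᵢ = 1.389 > 1 and Σzᵢ/Kᵢ = 1.420 > 1, so g(0) = 0.389 > 0 and g(1) = -0.420 < 0.
Newton iteration, ψ⁰ = 0.5:
  ψ = 0.500: g = -0.0743, g' = -0.652 → ψ = 0.386
  ψ = 0.386: g = 0.0027, g' = -0.706 → ψ = 0.390
Converged at ψ = 0.390.
Compositions from xᵢ = zᵢ/(1+ψ(Kᵢ−1)), yᵢ = Kᵢxᵢ:
  acetone: x = 0.204, y = 0.606
  n-octane: x = 0.443, y = 0.235
  ethylbenzene: x = 0.353, y = 0.159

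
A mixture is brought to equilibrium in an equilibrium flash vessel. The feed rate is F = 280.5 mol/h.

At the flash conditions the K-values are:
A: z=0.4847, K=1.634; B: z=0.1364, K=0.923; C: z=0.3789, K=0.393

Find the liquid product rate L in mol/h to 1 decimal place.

Rachford–Rice: g(β) = Σ zᵢ(Kᵢ−1)/(1+β(Kᵢ−1)) = 0.
Check two-phase: ΣzᵢKᵢ = 1.0668 > 1 and Σzᵢ/Kᵢ = 1.4085 > 1, so g(0) = 0.0668 > 0 and g(1) = -0.4085 < 0.
Newton–Raphson from β = 0.68:
  β = 0.6800: g = -0.18801, g' = -0.5009 → β = 0.3046
  β = 0.3046: g = -0.03537, g' = -0.3478 → β = 0.2030
  β = 0.2030: g = -0.00071, g' = -0.3354 → β = 0.2008
Converged at β = 0.2008.
Then V = β·F = 0.2008·280.5 = 56.3 mol/h and L = F − V = 224.2 mol/h.

L = 224.2 mol/h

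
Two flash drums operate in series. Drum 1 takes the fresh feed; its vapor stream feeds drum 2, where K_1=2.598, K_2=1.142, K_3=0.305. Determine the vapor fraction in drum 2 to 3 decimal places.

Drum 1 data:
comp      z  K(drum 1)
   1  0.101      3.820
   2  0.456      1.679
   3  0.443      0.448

Drum 1:
Newton–Raphson from ψ₁ = 0.5:
  ψ₁ = 0.500: g = 0.0116, g' = -0.513 → ψ₁ = 0.523
Converged at ψ₁ = 0.523.
Drum-1 compositions:
  1: x = 0.041, y = 0.156
  2: x = 0.337, y = 0.565
  3: x = 0.623, y = 0.279
Drum-2 feed = drum-1 vapor: z₂ = (0.1560, 0.5651, 0.2789).
Drum 2:
Rachford–Rice: g(ψ₂) = Σ zᵢ(Kᵢ−1)/(1+ψ₂(Kᵢ−1)) = 0.
Feasibility: ΣzᵢKᵢ = 1.136, Σzᵢ/Kᵢ = 1.469 — both > 1, two phases present.
Newton–Raphson from ψ₂ = 0.38:
  ψ₂ = 0.380: g = -0.0322, g' = -0.413 → ψ₂ = 0.302
  ψ₂ = 0.302: g = -0.0003, g' = -0.407 → ψ₂ = 0.301
Converged at ψ₂ = 0.301.
  1: x = 0.105, y = 0.274
  2: x = 0.542, y = 0.619
  3: x = 0.353, y = 0.108

V/F (drum 2) = 0.301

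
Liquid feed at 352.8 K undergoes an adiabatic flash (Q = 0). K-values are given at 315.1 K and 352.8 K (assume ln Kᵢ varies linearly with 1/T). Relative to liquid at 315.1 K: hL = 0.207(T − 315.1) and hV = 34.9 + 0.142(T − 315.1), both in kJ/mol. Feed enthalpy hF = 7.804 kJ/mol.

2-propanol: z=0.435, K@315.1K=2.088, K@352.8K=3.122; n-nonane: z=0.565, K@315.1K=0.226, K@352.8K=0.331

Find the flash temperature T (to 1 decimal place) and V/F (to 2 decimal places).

Adiabatic flash: solve Rachford–Rice at each trial T, then check hF = ψ·hV(T) + (1−ψ)·hL(T).
  T = 315.1 K: K = (2.088, 0.226), RR gives ψ = 0.043, H_out = 1.491 kJ/mol
  T = 352.8 K: K = (3.122, 0.331), RR gives ψ = 0.384, H_out = 20.263 kJ/mol
  T = 334.0 K: K = (2.584, 0.277), RR gives ψ = 0.245, H_out = 12.148 kJ/mol
  T = 324.6 K: K = (2.331, 0.251), RR gives ψ = 0.156, H_out = 7.324 kJ/mol
  T = 329.3 K: K = (2.456, 0.264), RR gives ψ = 0.203, H_out = 9.826 kJ/mol
  T = 327.0 K: K = (2.395, 0.257), RR gives ψ = 0.181, H_out = 8.627 kJ/mol
Linear interpolation between T = 324.6 (H_out = 7.324) and T = 327.0 (H_out = 8.627) on hF = 7.804 gives T ≈ 325.5 K, at which ψ = 0.17.

T = 325.5 K, V/F = 0.17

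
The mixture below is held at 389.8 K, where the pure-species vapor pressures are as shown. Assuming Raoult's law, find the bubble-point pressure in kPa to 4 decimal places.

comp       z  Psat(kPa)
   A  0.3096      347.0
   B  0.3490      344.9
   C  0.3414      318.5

Pbub = 336.5372 kPa

At the bubble point ψ → 0, so ΣzᵢKᵢ = 1 with Kᵢ = Pᵢˢᵃᵗ/P ⇒ P = ΣzᵢPᵢˢᵃᵗ.
P = 0.3096·347.0 + 0.3490·344.9 + 0.3414·318.5 = 336.5372 kPa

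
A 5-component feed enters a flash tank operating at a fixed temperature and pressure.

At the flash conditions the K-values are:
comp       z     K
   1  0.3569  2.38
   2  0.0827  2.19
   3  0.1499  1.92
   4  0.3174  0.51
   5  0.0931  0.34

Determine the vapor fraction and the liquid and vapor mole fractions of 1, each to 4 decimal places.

ψ = 0.7636, x_1 = 0.1738, y_1 = 0.4136

Iterate (Newton) starting at ψ = 0.5:
  ψ = 0.5000: g = 0.14989, g' = -0.5676 → ψ = 0.7641
  ψ = 0.7641: g = -0.00030, g' = -0.5967 → ψ = 0.7636
Converged at ψ = 0.7636.
Compositions from xᵢ = zᵢ/(1+ψ(Kᵢ−1)), yᵢ = Kᵢxᵢ:
  1: x = 0.1738, y = 0.4136
  2: x = 0.0433, y = 0.0949
  3: x = 0.0880, y = 0.1691
  4: x = 0.5072, y = 0.2586
  5: x = 0.1877, y = 0.0638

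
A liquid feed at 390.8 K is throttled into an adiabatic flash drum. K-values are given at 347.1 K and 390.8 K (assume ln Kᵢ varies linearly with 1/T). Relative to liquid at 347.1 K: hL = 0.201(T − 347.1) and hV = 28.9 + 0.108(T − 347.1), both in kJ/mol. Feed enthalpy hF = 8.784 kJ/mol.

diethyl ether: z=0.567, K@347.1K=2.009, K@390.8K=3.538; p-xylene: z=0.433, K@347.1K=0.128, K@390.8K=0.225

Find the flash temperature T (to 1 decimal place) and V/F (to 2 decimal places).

T = 351.5 K, V/F = 0.28

Adiabatic flash: solve Rachford–Rice at each trial T, then check hF = ψ·hV(T) + (1−ψ)·hL(T).
  T = 347.1 K: K = (2.009, 0.128), RR gives ψ = 0.221, H_out = 6.390 kJ/mol
  T = 390.8 K: K = (3.538, 0.225), RR gives ψ = 0.561, H_out = 22.717 kJ/mol
  T = 369.0 K: K = (2.713, 0.173), RR gives ψ = 0.433, H_out = 16.022 kJ/mol
  T = 358.1 K: K = (2.347, 0.149), RR gives ψ = 0.345, H_out = 11.833 kJ/mol
  T = 352.6 K: K = (2.174, 0.138), RR gives ψ = 0.289, H_out = 9.319 kJ/mol
  T = 349.9 K: K = (2.092, 0.133), RR gives ψ = 0.258, H_out = 7.943 kJ/mol
  T = 351.2 K: K = (2.131, 0.136), RR gives ψ = 0.273, H_out = 8.619 kJ/mol
Linear interpolation between T = 351.2 (H_out = 8.619) and T = 352.6 (H_out = 9.319) on hF = 8.784 gives T ≈ 351.5 K, at which ψ = 0.28.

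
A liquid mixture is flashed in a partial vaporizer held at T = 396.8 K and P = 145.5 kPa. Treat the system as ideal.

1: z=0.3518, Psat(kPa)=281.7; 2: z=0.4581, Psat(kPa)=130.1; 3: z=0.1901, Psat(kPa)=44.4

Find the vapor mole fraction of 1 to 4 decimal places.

Raoult's law: Kᵢ = Pᵢˢᵃᵗ/P = Pᵢˢᵃᵗ/145.5.
  K_1 = 281.7/145.5 = 1.936082, K_2 = 130.1/145.5 = 0.894158, K_3 = 44.4/145.5 = 0.305155
Newton iteration, ψ⁰ = 0.5:
  ψ = 0.5000: g = -0.02929, g' = -0.3643 → ψ = 0.4196
  ψ = 0.4196: g = -0.00075, g' = -0.3474 → ψ = 0.4174
Converged at ψ = 0.4174.
Compositions from xᵢ = zᵢ/(1+ψ(Kᵢ−1)), yᵢ = Kᵢxᵢ:
  1: x = 0.2530, y = 0.4897
  2: x = 0.4793, y = 0.4285
  3: x = 0.2678, y = 0.0817

y_1 = 0.4897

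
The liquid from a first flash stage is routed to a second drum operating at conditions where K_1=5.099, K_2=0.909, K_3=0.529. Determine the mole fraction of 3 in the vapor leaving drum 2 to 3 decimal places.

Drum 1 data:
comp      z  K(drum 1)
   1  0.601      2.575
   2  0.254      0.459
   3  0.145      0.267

y_3 (drum 2) = 0.258

Drum 1:
Rachford–Rice: g(ψ₁) = Σ zᵢ(Kᵢ−1)/(1+ψ₁(Kᵢ−1)) = 0.
Feasibility: ΣzᵢKᵢ = 1.703, Σzᵢ/Kᵢ = 1.330 — both > 1, two phases present.
Newton–Raphson from ψ₁ = 0.5:
  ψ₁ = 0.500: g = 0.1734, g' = -0.800 → ψ₁ = 0.717
  ψ₁ = 0.717: g = -0.0037, g' = -0.873 → ψ₁ = 0.712
Converged at ψ₁ = 0.712.
Drum-1 compositions:
  1: x = 0.283, y = 0.729
  2: x = 0.413, y = 0.190
  3: x = 0.303, y = 0.081
Drum-2 feed = drum-1 liquid: z₂ = (0.2832, 0.4133, 0.3035).
Drum 2:
Rachford–Rice: g(ψ₂) = Σ zᵢ(Kᵢ−1)/(1+ψ₂(Kᵢ−1)) = 0.
Feasibility: ΣzᵢKᵢ = 1.980, Σzᵢ/Kᵢ = 1.084 — both > 1, two phases present.
Newton–Raphson from ψ₂ = 0.65:
  ψ₂ = 0.650: g = 0.0708, g' = -0.498 → ψ₂ = 0.792
  ψ₂ = 0.792: g = 0.0048, g' = -0.439 → ψ₂ = 0.803
Converged at ψ₂ = 0.803.
  1: x = 0.066, y = 0.336
  2: x = 0.446, y = 0.405
  3: x = 0.488, y = 0.258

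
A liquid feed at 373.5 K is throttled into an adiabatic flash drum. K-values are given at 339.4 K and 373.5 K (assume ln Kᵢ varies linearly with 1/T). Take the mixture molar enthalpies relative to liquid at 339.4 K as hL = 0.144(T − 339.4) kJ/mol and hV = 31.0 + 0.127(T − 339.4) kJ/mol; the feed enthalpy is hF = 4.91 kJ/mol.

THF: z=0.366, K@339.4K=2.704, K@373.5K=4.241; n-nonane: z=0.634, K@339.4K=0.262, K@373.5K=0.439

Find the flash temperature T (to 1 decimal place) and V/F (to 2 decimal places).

Adiabatic flash: solve Rachford–Rice at each trial T, then check hF = ψ·hV(T) + (1−ψ)·hL(T).
  T = 339.4 K: K = (2.704, 0.262), RR gives ψ = 0.124, H_out = 3.840 kJ/mol
  T = 373.5 K: K = (4.241, 0.439), RR gives ψ = 0.457, H_out = 18.806 kJ/mol
  T = 356.4 K: K = (3.421, 0.343), RR gives ψ = 0.295, H_out = 11.516 kJ/mol
  T = 347.9 K: K = (3.050, 0.301), RR gives ψ = 0.214, H_out = 7.833 kJ/mol
  T = 343.6 K: K = (2.872, 0.281), RR gives ψ = 0.170, H_out = 5.868 kJ/mol
  T = 341.5 K: K = (2.787, 0.271), RR gives ψ = 0.148, H_out = 4.870 kJ/mol
Linear interpolation between T = 341.5 (H_out = 4.870) and T = 343.6 (H_out = 5.868) on hF = 4.91 gives T ≈ 341.6 K, at which ψ = 0.15.

T = 341.6 K, V/F = 0.15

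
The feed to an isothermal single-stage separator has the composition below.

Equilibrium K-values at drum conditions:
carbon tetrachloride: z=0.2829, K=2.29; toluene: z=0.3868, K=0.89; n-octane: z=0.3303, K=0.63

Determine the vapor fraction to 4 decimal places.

Rachford–Rice: g(ψ) = Σ zᵢ(Kᵢ−1)/(1+ψ(Kᵢ−1)) = 0.
g(0) = ΣzᵢKᵢ − 1 = 0.2002 and g(1) = 1 − Σzᵢ/Kᵢ = -0.0824, so a root lies in (0, 1).
Newton–Raphson from ψ = 0.5:
  ψ = 0.5000: g = 0.02687, g' = -0.2473 → ψ = 0.6087
  ψ = 0.6087: g = 0.00109, g' = -0.2284 → ψ = 0.6135
Converged at ψ = 0.6135.

ψ = 0.6135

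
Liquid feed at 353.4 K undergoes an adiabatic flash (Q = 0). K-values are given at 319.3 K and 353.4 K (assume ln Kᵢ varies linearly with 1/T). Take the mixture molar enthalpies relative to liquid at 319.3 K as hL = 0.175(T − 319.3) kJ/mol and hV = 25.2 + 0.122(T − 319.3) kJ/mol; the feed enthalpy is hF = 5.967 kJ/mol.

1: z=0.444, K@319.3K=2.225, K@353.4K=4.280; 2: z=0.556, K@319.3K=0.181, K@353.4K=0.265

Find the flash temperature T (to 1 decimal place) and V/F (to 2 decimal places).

T = 325.9 K, V/F = 0.19

Adiabatic flash: solve Rachford–Rice at each trial T, then check hF = ψ·hV(T) + (1−ψ)·hL(T).
  T = 319.3 K: K = (2.225, 0.181), RR gives ψ = 0.088, H_out = 2.224 kJ/mol
  T = 353.4 K: K = (4.280, 0.265), RR gives ψ = 0.435, H_out = 16.133 kJ/mol
  T = 336.4 K: K = (3.141, 0.221), RR gives ψ = 0.310, H_out = 10.533 kJ/mol
  T = 327.9 K: K = (2.658, 0.201), RR gives ψ = 0.220, H_out = 6.953 kJ/mol
  T = 323.6 K: K = (2.435, 0.191), RR gives ψ = 0.161, H_out = 4.776 kJ/mol
  T = 325.8 K: K = (2.547, 0.196), RR gives ψ = 0.193, H_out = 5.929 kJ/mol
Linear interpolation between T = 325.8 (H_out = 5.929) and T = 327.9 (H_out = 6.953) on hF = 5.967 gives T ≈ 325.9 K, at which ψ = 0.19.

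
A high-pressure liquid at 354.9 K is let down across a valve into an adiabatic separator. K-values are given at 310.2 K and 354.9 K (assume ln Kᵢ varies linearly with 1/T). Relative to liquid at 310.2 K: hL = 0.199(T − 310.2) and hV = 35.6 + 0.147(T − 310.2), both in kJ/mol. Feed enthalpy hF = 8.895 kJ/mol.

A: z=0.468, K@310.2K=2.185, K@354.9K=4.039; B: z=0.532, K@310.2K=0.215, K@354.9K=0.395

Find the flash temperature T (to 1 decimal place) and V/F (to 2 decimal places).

T = 315.5 K, V/F = 0.22

Adiabatic flash: solve Rachford–Rice at each trial T, then check hF = ψ·hV(T) + (1−ψ)·hL(T).
  T = 310.2 K: K = (2.185, 0.215), RR gives ψ = 0.147, H_out = 5.242 kJ/mol
  T = 354.9 K: K = (4.039, 0.395), RR gives ψ = 0.598, H_out = 28.811 kJ/mol
  T = 332.5 K: K = (3.031, 0.297), RR gives ψ = 0.404, H_out = 18.350 kJ/mol
  T = 321.4 K: K = (2.590, 0.254), RR gives ψ = 0.293, H_out = 12.491 kJ/mol
  T = 315.8 K: K = (2.382, 0.234), RR gives ψ = 0.226, H_out = 9.105 kJ/mol
  T = 313.0 K: K = (2.282, 0.224), RR gives ψ = 0.189, H_out = 7.246 kJ/mol
  T = 314.4 K: K = (2.332, 0.229), RR gives ψ = 0.208, H_out = 8.192 kJ/mol
Linear interpolation between T = 314.4 (H_out = 8.192) and T = 315.8 (H_out = 9.105) on hF = 8.895 gives T ≈ 315.5 K, at which ψ = 0.22.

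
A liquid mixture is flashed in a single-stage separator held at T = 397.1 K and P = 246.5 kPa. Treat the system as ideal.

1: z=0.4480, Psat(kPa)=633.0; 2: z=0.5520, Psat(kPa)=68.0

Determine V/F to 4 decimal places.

Raoult's law: Kᵢ = Pᵢˢᵃᵗ/P = Pᵢˢᵃᵗ/246.5.
  K_1 = 633.0/246.5 = 2.567951, K_2 = 68.0/246.5 = 0.275862
Material balance + equilibrium reduce to Σ zᵢ(Kᵢ−1)/(1+V/F(Kᵢ−1)) = 0.
Check two-phase: ΣzᵢKᵢ = 1.3027 > 1 and Σzᵢ/Kᵢ = 2.1755 > 1, so g(0) = 0.3027 > 0 and g(1) = -1.1755 < 0.
Newton–Raphson from V/F = 0.5:
  V/F = 0.5000: g = -0.23284, g' = -1.0573 → V/F = 0.2798
  V/F = 0.2798: g = -0.01303, g' = -0.9874 → V/F = 0.2666
Converged at V/F = 0.2666.

V/F = 0.2666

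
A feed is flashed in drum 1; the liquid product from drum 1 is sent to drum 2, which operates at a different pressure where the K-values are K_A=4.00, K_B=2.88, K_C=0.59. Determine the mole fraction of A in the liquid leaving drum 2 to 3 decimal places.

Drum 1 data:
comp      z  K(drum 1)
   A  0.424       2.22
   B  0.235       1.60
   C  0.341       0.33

Drum 1:
Rachford–Rice: g(ψ₁) = Σ zᵢ(Kᵢ−1)/(1+ψ₁(Kᵢ−1)) = 0.
Feasibility: ΣzᵢKᵢ = 1.430, Σzᵢ/Kᵢ = 1.371 — both > 1, two phases present.
Newton–Raphson from ψ₁ = 0.5:
  ψ₁ = 0.500: g = 0.0862, g' = -0.640 → ψ₁ = 0.635
  ψ₁ = 0.635: g = -0.0039, g' = -0.708 → ψ₁ = 0.629
Converged at ψ₁ = 0.629.
Drum-1 compositions:
  A: x = 0.240, y = 0.533
  B: x = 0.171, y = 0.273
  C: x = 0.590, y = 0.195
Drum-2 feed = drum-1 liquid: z₂ = (0.2399, 0.1706, 0.5895).
Drum 2:
Let ψ₂ = V/F and solve Σ zᵢ(Kᵢ−1)/(1+ψ₂(Kᵢ−1)) = 0.
g(0) = ΣzᵢKᵢ − 1 = 0.799 and g(1) = 1 − Σzᵢ/Kᵢ = -0.118, so a root lies in (0, 1).
Newton iteration, ψ₂⁰ = 0.5:
  ψ₂ = 0.500: g = 0.1491, g' = -0.662 → ψ₂ = 0.725
  ψ₂ = 0.725: g = 0.0184, g' = -0.523 → ψ₂ = 0.760
  ψ₂ = 0.760: g = 0.0002, g' = -0.512 → ψ₂ = 0.761
Converged at ψ₂ = 0.761.
  A: x = 0.073, y = 0.292
  B: x = 0.070, y = 0.202
  C: x = 0.857, y = 0.505

x_A (drum 2) = 0.073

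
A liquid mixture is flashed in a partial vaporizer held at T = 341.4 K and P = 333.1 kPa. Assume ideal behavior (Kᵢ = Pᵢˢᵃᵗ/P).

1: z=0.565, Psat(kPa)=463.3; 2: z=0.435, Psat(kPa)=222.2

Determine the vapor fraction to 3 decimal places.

Raoult's law: Kᵢ = Pᵢˢᵃᵗ/P = Pᵢˢᵃᵗ/333.1.
  K_1 = 463.3/333.1 = 1.39087, K_2 = 222.2/333.1 = 0.66707
Let ψ = V/F and solve Σ zᵢ(Kᵢ−1)/(1+ψ(Kᵢ−1)) = 0.
Feasibility: ΣzᵢKᵢ = 1.076, Σzᵢ/Kᵢ = 1.058 — both > 1, two phases present.
Iterate (Newton) starting at ψ = 0.5:
  ψ = 0.500: g = 0.0110, g' = -0.130 → ψ = 0.585
  ψ = 0.585: g = -0.0001, g' = -0.132 → ψ = 0.584
Converged at ψ = 0.584.

ψ = 0.584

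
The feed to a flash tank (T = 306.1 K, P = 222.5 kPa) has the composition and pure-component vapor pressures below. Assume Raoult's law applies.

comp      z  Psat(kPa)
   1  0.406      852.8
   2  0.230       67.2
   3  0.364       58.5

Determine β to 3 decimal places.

Raoult's law: Kᵢ = Pᵢˢᵃᵗ/P = Pᵢˢᵃᵗ/222.5.
  K_1 = 852.8/222.5 = 3.83281, K_2 = 67.2/222.5 = 0.30202, K_3 = 58.5/222.5 = 0.26292
Let β = V/F and solve Σ zᵢ(Kᵢ−1)/(1+β(Kᵢ−1)) = 0.
Check two-phase: ΣzᵢKᵢ = 1.721 > 1 and Σzᵢ/Kᵢ = 2.252 > 1, so g(0) = 0.721 > 0 and g(1) = -1.252 < 0.
Newton iteration, β⁰ = 0.5:
  β = 0.500: g = -0.1955, g' = -1.318 → β = 0.352
  β = 0.352: g = 0.0012, g' = -1.375 → β = 0.353
Converged at β = 0.353.

β = 0.353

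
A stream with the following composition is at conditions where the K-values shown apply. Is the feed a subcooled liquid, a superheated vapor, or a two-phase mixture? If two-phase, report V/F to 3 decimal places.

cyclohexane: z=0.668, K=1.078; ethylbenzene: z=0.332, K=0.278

ΣzᵢKᵢ = 0.812; Σzᵢ/Kᵢ = 1.814.
Since ΣzᵢKᵢ < 1 the mixture is below its bubble point — single liquid phase.

subcooled liquid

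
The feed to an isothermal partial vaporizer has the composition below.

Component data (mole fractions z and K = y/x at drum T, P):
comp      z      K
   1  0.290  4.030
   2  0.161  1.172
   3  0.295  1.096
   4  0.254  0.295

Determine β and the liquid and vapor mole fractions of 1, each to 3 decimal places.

Newton iteration, β⁰ = 0.43:
  β = 0.430: g = 0.1776, g' = -0.769 → β = 0.661
  β = 0.661: g = 0.0088, g' = -0.744 → β = 0.673
Converged at β = 0.673.
Compositions from xᵢ = zᵢ/(1+β(Kᵢ−1)), yᵢ = Kᵢxᵢ:
  1: x = 0.095, y = 0.385
  2: x = 0.144, y = 0.169
  3: x = 0.277, y = 0.304
  4: x = 0.483, y = 0.143

β = 0.673, x_1 = 0.095, y_1 = 0.385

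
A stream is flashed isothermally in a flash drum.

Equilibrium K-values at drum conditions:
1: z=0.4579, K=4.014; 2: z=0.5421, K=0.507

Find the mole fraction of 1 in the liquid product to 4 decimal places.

Material balance + equilibrium reduce to Σ zᵢ(Kᵢ−1)/(1+ψ(Kᵢ−1)) = 0.
Check two-phase: ΣzᵢKᵢ = 2.1129 > 1 and Σzᵢ/Kᵢ = 1.1833 > 1, so g(0) = 1.1129 > 0 and g(1) = -0.1833 < 0.
Binary case is linear: z₁(K₁−1)(1+ψ(K₂−1)) + z₂(K₂−1)(1+ψ(K₁−1)) = 0
⇒ ψ = [z₁(K₁−1)+z₂(K₂−1)] / [−(K₁−1)(K₂−1)] = 1.11286/1.48590 = 0.7489
Compositions from xᵢ = zᵢ/(1+ψ(Kᵢ−1)), yᵢ = Kᵢxᵢ:
  1: x = 0.1406, y = 0.5643
  2: x = 0.8594, y = 0.4357

x_1 = 0.1406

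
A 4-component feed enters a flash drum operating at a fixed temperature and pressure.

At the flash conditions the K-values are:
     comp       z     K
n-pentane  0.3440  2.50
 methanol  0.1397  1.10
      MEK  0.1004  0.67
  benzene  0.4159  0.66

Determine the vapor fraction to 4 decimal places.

Rachford–Rice: g(ψ) = Σ zᵢ(Kᵢ−1)/(1+ψ(Kᵢ−1)) = 0.
Check two-phase: ΣzᵢKᵢ = 1.3554 > 1 and Σzᵢ/Kᵢ = 1.0446 > 1, so g(0) = 0.3554 > 0 and g(1) = -0.0446 < 0.
Newton iteration, ψ⁰ = 0.5:
  ψ = 0.5000: g = 0.09811, g' = -0.3395 → ψ = 0.7890
  ψ = 0.7890: g = 0.01122, g' = -0.2733 → ψ = 0.8301
  ψ = 0.8301: g = 0.00010, g' = -0.2688 → ψ = 0.8304
Converged at ψ = 0.8304.

ψ = 0.8304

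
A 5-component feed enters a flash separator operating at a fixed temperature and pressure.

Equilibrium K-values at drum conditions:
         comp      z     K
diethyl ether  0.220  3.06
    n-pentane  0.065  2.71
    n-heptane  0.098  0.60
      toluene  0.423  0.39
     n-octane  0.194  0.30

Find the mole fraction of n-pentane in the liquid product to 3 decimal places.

x_n-pentane = 0.055

Material balance + equilibrium reduce to Σ zᵢ(Kᵢ−1)/(1+ψ(Kᵢ−1)) = 0.
g(0) = ΣzᵢKᵢ − 1 = 0.131 and g(1) = 1 − Σzᵢ/Kᵢ = -0.990, so a root lies in (0, 1).
Iterate (Newton) starting at ψ = 0.5:
  ψ = 0.500: g = -0.3460, g' = -0.857 → ψ = 0.096
  ψ = 0.096: g = 0.0131, g' = -1.094 → ψ = 0.108
Converged at ψ = 0.108.
Compositions from xᵢ = zᵢ/(1+ψ(Kᵢ−1)), yᵢ = Kᵢxᵢ:
  diethyl ether: x = 0.180, y = 0.550
  n-pentane: x = 0.055, y = 0.149
  n-heptane: x = 0.102, y = 0.061
  toluene: x = 0.453, y = 0.177
  n-octane: x = 0.210, y = 0.063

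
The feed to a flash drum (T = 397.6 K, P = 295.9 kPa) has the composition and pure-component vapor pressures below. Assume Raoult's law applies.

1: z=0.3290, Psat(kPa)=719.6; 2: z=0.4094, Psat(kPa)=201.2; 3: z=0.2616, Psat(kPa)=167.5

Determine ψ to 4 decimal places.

Raoult's law: Kᵢ = Pᵢˢᵃᵗ/P = Pᵢˢᵃᵗ/295.9.
  K_1 = 719.6/295.9 = 2.431903, K_2 = 201.2/295.9 = 0.679959, K_3 = 167.5/295.9 = 0.566070
Rachford–Rice: g(ψ) = Σ zᵢ(Kᵢ−1)/(1+ψ(Kᵢ−1)) = 0.
Feasibility: ΣzᵢKᵢ = 1.2266, Σzᵢ/Kᵢ = 1.1995 — both > 1, two phases present.
Iterate (Newton) starting at ψ = 0.49:
  ψ = 0.4900: g = -0.02271, g' = -0.3714 → ψ = 0.4288
  ψ = 0.4288: g = 0.00053, g' = -0.3896 → ψ = 0.4302
Converged at ψ = 0.4302.

ψ = 0.4302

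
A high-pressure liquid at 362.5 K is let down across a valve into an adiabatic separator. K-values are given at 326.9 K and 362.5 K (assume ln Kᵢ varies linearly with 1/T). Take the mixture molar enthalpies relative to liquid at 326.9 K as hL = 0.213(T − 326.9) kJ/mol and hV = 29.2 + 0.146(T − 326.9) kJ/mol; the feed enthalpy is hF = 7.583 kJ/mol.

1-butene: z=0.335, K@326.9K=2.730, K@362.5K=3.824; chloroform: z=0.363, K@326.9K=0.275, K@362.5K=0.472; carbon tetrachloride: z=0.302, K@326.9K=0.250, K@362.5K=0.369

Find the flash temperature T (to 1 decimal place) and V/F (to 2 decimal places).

Adiabatic flash: solve Rachford–Rice at each trial T, then check hF = ψ·hV(T) + (1−ψ)·hL(T).
  T = 326.9 K: K = (2.730, 0.275, 0.250), RR gives ψ = 0.071, H_out = 2.060 kJ/mol
  T = 362.5 K: K = (3.824, 0.472, 0.369), RR gives ψ = 0.346, H_out = 16.866 kJ/mol
  T = 344.7 K: K = (3.259, 0.365, 0.307), RR gives ψ = 0.212, H_out = 9.732 kJ/mol
  T = 335.8 K: K = (2.990, 0.318, 0.278), RR gives ψ = 0.144, H_out = 6.020 kJ/mol
  T = 340.2 K: K = (3.122, 0.341, 0.292), RR gives ψ = 0.178, H_out = 7.878 kJ/mol
  T = 338.0 K: K = (3.056, 0.329, 0.285), RR gives ψ = 0.161, H_out = 6.956 kJ/mol
Linear interpolation between T = 338.0 (H_out = 6.956) and T = 340.2 (H_out = 7.878) on hF = 7.583 gives T ≈ 339.5 K, at which ψ = 0.17.

T = 339.5 K, V/F = 0.17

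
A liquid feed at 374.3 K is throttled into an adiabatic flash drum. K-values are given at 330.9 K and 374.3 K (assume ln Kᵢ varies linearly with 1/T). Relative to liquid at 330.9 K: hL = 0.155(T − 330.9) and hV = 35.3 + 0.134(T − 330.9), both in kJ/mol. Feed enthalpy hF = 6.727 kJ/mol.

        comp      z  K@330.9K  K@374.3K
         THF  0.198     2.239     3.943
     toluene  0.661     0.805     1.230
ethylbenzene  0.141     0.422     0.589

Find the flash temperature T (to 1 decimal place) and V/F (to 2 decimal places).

Adiabatic flash: solve Rachford–Rice at each trial T, then check hF = ψ·hV(T) + (1−ψ)·hL(T).
  T = 330.9 K: K = (2.239, 0.805, 0.422), RR gives ψ = 0.101, H_out = 3.566 kJ/mol
  T = 374.3 K: K = (3.943, 1.230, 0.589), RR gives ψ = 1.000, H_out = 41.116 kJ/mol
  T = 352.6 K: K = (3.023, 1.008, 0.504), RR gives ψ = 0.995, H_out = 38.039 kJ/mol
  T = 341.8 K: K = (2.616, 0.905, 0.463), RR gives ψ = 0.530, H_out = 20.267 kJ/mol
  T = 336.4 K: K = (2.425, 0.855, 0.442), RR gives ψ = 0.310, H_out = 11.756 kJ/mol
  T = 333.6 K: K = (2.329, 0.829, 0.432), RR gives ψ = 0.202, H_out = 7.543 kJ/mol
  T = 332.2 K: K = (2.282, 0.817, 0.427), RR gives ψ = 0.149, H_out = 5.474 kJ/mol
Linear interpolation between T = 332.2 (H_out = 5.474) and T = 333.6 (H_out = 7.543) on hF = 6.727 gives T ≈ 333.0 K, at which ψ = 0.18.

T = 333.0 K, V/F = 0.18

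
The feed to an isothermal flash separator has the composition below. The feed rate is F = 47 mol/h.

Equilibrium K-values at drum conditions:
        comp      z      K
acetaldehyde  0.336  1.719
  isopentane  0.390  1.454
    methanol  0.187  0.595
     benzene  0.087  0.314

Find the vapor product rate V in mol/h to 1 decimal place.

Let ψ = V/F and solve Σ zᵢ(Kᵢ−1)/(1+ψ(Kᵢ−1)) = 0.
g(0) = ΣzᵢKᵢ − 1 = 0.283 and g(1) = 1 − Σzᵢ/Kᵢ = -0.055, so a root lies in (0, 1).
Iterate (Newton) starting at ψ = 0.44:
  ψ = 0.440: g = 0.1535, g' = -0.285 → ψ = 0.978
  ψ = 0.978: g = -0.0420, g' = -0.560 → ψ = 0.902
  ψ = 0.902: g = -0.0039, g' = -0.463 → ψ = 0.894
Converged at ψ = 0.894.
Then V = ψ·F = 0.8939·47 = 42.0 mol/h and L = F − V = 5.0 mol/h.

V = 42.0 mol/h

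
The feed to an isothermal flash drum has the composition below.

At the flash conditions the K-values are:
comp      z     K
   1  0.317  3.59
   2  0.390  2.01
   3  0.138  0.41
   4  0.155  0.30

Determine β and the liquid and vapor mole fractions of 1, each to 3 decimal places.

β = 0.887, x_1 = 0.096, y_1 = 0.345

Newton iteration, β⁰ = 0.5:
  β = 0.500: g = 0.3371, g' = -0.856 → β = 0.894
  β = 0.894: g = -0.0075, g' = -1.061 → β = 0.887
Converged at β = 0.887.
Compositions from xᵢ = zᵢ/(1+β(Kᵢ−1)), yᵢ = Kᵢxᵢ:
  1: x = 0.096, y = 0.345
  2: x = 0.206, y = 0.414
  3: x = 0.289, y = 0.119
  4: x = 0.409, y = 0.123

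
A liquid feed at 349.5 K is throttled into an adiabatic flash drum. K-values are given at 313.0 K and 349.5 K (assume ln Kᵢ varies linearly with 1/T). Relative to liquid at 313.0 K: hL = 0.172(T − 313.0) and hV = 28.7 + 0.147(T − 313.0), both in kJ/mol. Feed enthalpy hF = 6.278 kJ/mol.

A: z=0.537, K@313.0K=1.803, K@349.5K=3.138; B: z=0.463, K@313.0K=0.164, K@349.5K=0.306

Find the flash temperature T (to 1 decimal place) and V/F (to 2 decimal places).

T = 318.7 K, V/F = 0.19

Adiabatic flash: solve Rachford–Rice at each trial T, then check hF = ψ·hV(T) + (1−ψ)·hL(T).
  T = 313.0 K: K = (1.803, 0.164), RR gives ψ = 0.066, H_out = 1.887 kJ/mol
  T = 349.5 K: K = (3.138, 0.306), RR gives ψ = 0.557, H_out = 21.762 kJ/mol
  T = 331.2 K: K = (2.413, 0.228), RR gives ψ = 0.368, H_out = 13.517 kJ/mol
  T = 322.1 K: K = (2.095, 0.194), RR gives ψ = 0.243, H_out = 8.495 kJ/mol
  T = 317.6 K: K = (1.947, 0.179), RR gives ψ = 0.165, H_out = 5.509 kJ/mol
  T = 319.9 K: K = (2.022, 0.187), RR gives ψ = 0.207, H_out = 7.090 kJ/mol
Linear interpolation between T = 317.6 (H_out = 5.509) and T = 319.9 (H_out = 7.090) on hF = 6.278 gives T ≈ 318.7 K, at which ψ = 0.19.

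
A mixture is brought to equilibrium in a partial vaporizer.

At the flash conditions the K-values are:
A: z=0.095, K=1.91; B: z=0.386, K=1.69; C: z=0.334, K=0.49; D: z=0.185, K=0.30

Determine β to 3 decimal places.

Newton–Raphson from β = 0.62:
  β = 0.620: g = -0.2361, g' = -0.591 → β = 0.221
  β = 0.221: g = -0.0419, g' = -0.430 → β = 0.123
Converged at β = 0.123.

β = 0.123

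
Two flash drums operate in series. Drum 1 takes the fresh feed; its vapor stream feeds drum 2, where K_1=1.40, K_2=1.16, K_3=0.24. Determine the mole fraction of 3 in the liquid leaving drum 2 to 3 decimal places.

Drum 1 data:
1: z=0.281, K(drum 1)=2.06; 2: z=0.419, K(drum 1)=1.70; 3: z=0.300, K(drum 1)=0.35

Drum 1:
Newton–Raphson from ψ₁ = 0.61:
  ψ₁ = 0.610: g = 0.0633, g' = -0.565 → ψ₁ = 0.722
  ψ₁ = 0.722: g = -0.0039, g' = -0.642 → ψ₁ = 0.716
Converged at ψ₁ = 0.716.
Drum-1 compositions:
  1: x = 0.160, y = 0.329
  2: x = 0.279, y = 0.475
  3: x = 0.561, y = 0.196
Drum-2 feed = drum-1 vapor: z₂ = (0.3291, 0.4745, 0.1964).
Drum 2:
Let ψ₂ = V/F and solve Σ zᵢ(Kᵢ−1)/(1+ψ₂(Kᵢ−1)) = 0.
Check two-phase: ΣzᵢKᵢ = 1.058 > 1 and Σzᵢ/Kᵢ = 1.462 > 1, so g(0) = 0.058 > 0 and g(1) = -0.462 < 0.
Newton–Raphson from ψ₂ = 0.35:
  ψ₂ = 0.350: g = -0.0160, g' = -0.262 → ψ₂ = 0.289
  ψ₂ = 0.289: g = -0.0007, g' = -0.240 → ψ₂ = 0.286
Converged at ψ₂ = 0.286.
  1: x = 0.295, y = 0.413
  2: x = 0.454, y = 0.526
  3: x = 0.251, y = 0.060

x_3 (drum 2) = 0.251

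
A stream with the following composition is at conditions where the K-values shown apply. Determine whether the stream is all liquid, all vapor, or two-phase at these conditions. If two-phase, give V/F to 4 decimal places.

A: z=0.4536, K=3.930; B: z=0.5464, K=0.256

two-phase, V/F = 0.4232

ΣzᵢKᵢ = 1.9225; Σzᵢ/Kᵢ = 2.2498.
Both exceed 1, so a two-phase solution exists.
Material balance + equilibrium reduce to Σ zᵢ(Kᵢ−1)/(1+ψ(Kᵢ−1)) = 0.
Iterate (Newton) starting at ψ = 0.5:
  ψ = 0.5000: g = -0.10816, g' = -1.4078 → ψ = 0.4232
Converged at ψ = 0.4232.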